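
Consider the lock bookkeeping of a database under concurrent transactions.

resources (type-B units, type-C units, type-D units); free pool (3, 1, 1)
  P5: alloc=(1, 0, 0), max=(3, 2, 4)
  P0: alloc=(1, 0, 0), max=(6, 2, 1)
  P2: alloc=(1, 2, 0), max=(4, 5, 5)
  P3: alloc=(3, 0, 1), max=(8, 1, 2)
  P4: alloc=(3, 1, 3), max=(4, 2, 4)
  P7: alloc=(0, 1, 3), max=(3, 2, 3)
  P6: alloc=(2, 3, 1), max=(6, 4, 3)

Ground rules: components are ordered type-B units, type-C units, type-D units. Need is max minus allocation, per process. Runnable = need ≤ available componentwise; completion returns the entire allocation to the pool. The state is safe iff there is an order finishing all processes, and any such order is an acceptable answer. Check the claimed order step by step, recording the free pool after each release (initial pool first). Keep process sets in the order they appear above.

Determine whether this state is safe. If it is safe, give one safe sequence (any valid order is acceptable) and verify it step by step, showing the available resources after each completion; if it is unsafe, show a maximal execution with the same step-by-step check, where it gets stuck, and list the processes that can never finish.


SAFE — a valid safe sequence is P4, P5, P7, P3, P2, P6, P0.
Key observation: P4 marks the first exact bind of the order: its need (1, 1, 1) fits the free (3, 1, 1) with zero slack on a requested resource.
Step-by-step check:
  pool = (3, 1, 1)
  P4: need (1, 1, 1) fits (3, 1, 1); releases (3, 1, 3), pool now (6, 2, 4)
  P5: need (2, 2, 4) fits (6, 2, 4); releases (1, 0, 0), pool now (7, 2, 4)
  P7: need (3, 1, 0) fits (7, 2, 4); releases (0, 1, 3), pool now (7, 3, 7)
  P3: need (5, 1, 1) fits (7, 3, 7); releases (3, 0, 1), pool now (10, 3, 8)
  P2: need (3, 3, 5) fits (10, 3, 8); releases (1, 2, 0), pool now (11, 5, 8)
  P6: need (4, 1, 2) fits (11, 5, 8); releases (2, 3, 1), pool now (13, 8, 9)
  P0: need (5, 2, 1) fits (13, 8, 9); releases (1, 0, 0), pool now (14, 8, 9)


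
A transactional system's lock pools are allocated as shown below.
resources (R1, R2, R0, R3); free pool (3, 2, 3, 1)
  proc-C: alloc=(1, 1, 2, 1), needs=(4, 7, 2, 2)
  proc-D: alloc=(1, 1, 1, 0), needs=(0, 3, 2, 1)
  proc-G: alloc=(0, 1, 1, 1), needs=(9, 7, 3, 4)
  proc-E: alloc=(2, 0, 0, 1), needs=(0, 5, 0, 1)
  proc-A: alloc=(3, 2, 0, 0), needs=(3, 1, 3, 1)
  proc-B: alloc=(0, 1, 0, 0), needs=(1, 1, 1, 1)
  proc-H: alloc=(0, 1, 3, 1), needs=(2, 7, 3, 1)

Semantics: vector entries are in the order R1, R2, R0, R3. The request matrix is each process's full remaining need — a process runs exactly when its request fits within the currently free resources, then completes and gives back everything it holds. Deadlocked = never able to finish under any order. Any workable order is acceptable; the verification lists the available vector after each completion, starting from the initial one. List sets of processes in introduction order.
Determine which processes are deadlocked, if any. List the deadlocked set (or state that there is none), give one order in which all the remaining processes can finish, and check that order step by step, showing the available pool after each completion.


The deadlocked set is proc-C, proc-G and proc-H.
Key observation: the wall is R2: completing proc-B, proc-A, proc-D, proc-E brings the pool only to (9, 6, 4, 2), and all the rest need more.
One completion order for the rest: proc-B, proc-A, proc-D, proc-E. Walking it through:
  pool = (3, 2, 3, 1)
  run proc-B (needs (1, 1, 1, 1), free (3, 2, 3, 1)); after release of (0, 1, 0, 0) the pool is (3, 3, 3, 1)
  run proc-A (needs (3, 1, 3, 1), free (3, 3, 3, 1)); after release of (3, 2, 0, 0) the pool is (6, 5, 3, 1)
  run proc-D (needs (0, 3, 2, 1), free (6, 5, 3, 1)); after release of (1, 1, 1, 0) the pool is (7, 6, 4, 1)
  run proc-E (needs (0, 5, 0, 1), free (7, 6, 4, 1)); after release of (2, 0, 0, 1) the pool is (9, 6, 4, 2)
The stuck group stays short no matter what:
  proc-C cannot run: need (4, 7, 2, 2) vs free (9, 6, 4, 2) (insufficient R2)
  proc-G cannot run: need (9, 7, 3, 4) vs free (9, 6, 4, 2) (insufficient R2 and R3)
  proc-H cannot run: need (2, 7, 3, 1) vs free (9, 6, 4, 2) (insufficient R2)


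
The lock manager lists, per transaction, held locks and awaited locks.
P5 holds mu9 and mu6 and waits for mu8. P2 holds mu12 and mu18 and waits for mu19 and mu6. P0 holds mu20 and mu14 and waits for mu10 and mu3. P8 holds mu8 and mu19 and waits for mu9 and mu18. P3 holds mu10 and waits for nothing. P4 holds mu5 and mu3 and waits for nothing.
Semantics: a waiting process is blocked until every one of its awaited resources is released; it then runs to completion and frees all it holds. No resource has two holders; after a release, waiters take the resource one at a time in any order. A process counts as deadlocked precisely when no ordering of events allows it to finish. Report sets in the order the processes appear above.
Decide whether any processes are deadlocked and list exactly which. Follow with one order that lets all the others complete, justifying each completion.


Deadlocked set: P5, P2 and P8.
Key observation: the loop P5 -> P8 -> P5 blocks itself forever; P2 is caught in further circular waits.
One completion order for the rest: P4, P3, P0.
Walking it through:
  P4: no waits; runs immediately, freeing mu5 and mu3
  P3: no waits; runs immediately, freeing mu10
  run P0 (all its waits — mu10 and mu3 — are resolved); releases mu20 and mu14


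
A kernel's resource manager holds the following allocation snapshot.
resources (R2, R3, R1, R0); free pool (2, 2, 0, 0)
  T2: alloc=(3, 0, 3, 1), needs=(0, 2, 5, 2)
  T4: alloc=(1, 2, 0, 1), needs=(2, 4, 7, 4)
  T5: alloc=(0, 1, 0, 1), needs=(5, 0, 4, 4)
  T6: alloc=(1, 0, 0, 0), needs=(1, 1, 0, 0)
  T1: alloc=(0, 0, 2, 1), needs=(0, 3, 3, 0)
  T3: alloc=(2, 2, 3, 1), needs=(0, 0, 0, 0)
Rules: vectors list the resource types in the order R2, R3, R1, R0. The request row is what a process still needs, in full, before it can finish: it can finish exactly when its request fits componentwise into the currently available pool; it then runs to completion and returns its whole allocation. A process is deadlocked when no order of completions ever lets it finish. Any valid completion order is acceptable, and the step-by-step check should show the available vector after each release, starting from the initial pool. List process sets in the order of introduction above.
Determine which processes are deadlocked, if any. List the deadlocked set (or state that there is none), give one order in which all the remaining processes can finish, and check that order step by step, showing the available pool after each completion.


Deadlocked: T4 and T5.
Key observation: the wall is R0: completing T6, T3, T1, T2 brings the pool only to (8, 4, 8, 3), and all the rest need more.
One completion order for the rest: T6, T3, T1, T2. Check, step by step:
  pool = (2, 2, 0, 0)
  T6 needs (1, 1, 0, 0) <= (2, 2, 0, 0) -> finishes; pool += (1, 0, 0, 0) = (3, 2, 0, 0)
  T3 needs (0, 0, 0, 0) <= (3, 2, 0, 0) -> finishes; pool += (2, 2, 3, 1) = (5, 4, 3, 1)
  T1 needs (0, 3, 3, 0) <= (5, 4, 3, 1) -> finishes; pool += (0, 0, 2, 1) = (5, 4, 5, 2)
  T2 needs (0, 2, 5, 2) <= (5, 4, 5, 2) -> finishes; pool += (3, 0, 3, 1) = (8, 4, 8, 3)
The stuck group stays short no matter what:
  T4 cannot run: need (2, 4, 7, 4) vs free (8, 4, 8, 3) (insufficient R0)
  T5 cannot run: need (5, 0, 4, 4) vs free (8, 4, 8, 3) (insufficient R0)


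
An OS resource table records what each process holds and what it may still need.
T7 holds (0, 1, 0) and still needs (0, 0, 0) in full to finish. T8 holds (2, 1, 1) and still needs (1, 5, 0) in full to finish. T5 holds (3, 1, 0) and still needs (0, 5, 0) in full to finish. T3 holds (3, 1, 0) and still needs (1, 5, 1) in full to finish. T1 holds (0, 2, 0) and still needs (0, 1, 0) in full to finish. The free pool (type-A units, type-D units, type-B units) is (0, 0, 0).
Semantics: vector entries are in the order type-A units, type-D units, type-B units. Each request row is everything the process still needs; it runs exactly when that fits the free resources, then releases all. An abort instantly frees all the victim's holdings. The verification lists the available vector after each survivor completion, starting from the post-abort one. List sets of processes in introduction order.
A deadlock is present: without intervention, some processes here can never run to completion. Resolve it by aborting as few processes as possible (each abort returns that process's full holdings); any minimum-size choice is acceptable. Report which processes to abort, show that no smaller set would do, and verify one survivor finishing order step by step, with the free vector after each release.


Abort T5 and T3.
Key observation: T8 had no path to completion before; after the abort of T5 and T3 ((6, 2, 0) returned), step 3 is where it fits.
No one abort is enough; case by case: T7 alone leaves T8 blocked (short on type-A units and type-D units); T8 alone leaves T5 blocked (short on type-D units); T5 alone leaves T8 blocked (short on type-D units); T3 alone leaves T8 blocked (short on type-D units); T1 alone leaves T8 blocked (short on type-A units and type-D units).
One survivor order: T1, T7, T8. Step-by-step check (post-abort pool first):
  pool = (6, 2, 0)
  T1: need (0, 1, 0) fits (6, 2, 0); releases (0, 2, 0), pool now (6, 4, 0)
  T7: need (0, 0, 0) fits (6, 4, 0); releases (0, 1, 0), pool now (6, 5, 0)
  T8: need (1, 5, 0) fits (6, 5, 0); releases (2, 1, 1), pool now (8, 6, 1)


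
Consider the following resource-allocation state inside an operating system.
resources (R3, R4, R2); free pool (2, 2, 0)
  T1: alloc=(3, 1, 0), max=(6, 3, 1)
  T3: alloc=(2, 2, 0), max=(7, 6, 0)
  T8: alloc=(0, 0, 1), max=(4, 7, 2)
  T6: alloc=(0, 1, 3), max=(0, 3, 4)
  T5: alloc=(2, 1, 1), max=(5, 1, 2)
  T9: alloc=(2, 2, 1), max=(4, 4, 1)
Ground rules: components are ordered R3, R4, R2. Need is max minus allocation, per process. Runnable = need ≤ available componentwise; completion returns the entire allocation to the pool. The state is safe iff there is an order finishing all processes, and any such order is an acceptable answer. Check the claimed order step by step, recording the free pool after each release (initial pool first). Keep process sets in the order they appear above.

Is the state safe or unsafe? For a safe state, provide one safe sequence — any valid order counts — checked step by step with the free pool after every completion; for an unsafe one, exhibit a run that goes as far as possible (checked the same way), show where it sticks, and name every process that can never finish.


SAFE — a valid safe sequence is T9, T5, T6, T1, T3, T8.
Key observation: the first exact fit in this order is T9 — it needs (2, 2, 0) with (2, 2, 0) free, meeting a requested resource to the last unit.
Step-by-step check:
  pool = (2, 2, 0)
  run T9 (needs (2, 2, 0), free (2, 2, 0)); after release of (2, 2, 1) the pool is (4, 4, 1)
  run T5 (needs (3, 0, 1), free (4, 4, 1)); after release of (2, 1, 1) the pool is (6, 5, 2)
  run T6 (needs (0, 2, 1), free (6, 5, 2)); after release of (0, 1, 3) the pool is (6, 6, 5)
  run T1 (needs (3, 2, 1), free (6, 6, 5)); after release of (3, 1, 0) the pool is (9, 7, 5)
  run T3 (needs (5, 4, 0), free (9, 7, 5)); after release of (2, 2, 0) the pool is (11, 9, 5)
  run T8 (needs (4, 7, 1), free (11, 9, 5)); after release of (0, 0, 1) the pool is (11, 9, 6)


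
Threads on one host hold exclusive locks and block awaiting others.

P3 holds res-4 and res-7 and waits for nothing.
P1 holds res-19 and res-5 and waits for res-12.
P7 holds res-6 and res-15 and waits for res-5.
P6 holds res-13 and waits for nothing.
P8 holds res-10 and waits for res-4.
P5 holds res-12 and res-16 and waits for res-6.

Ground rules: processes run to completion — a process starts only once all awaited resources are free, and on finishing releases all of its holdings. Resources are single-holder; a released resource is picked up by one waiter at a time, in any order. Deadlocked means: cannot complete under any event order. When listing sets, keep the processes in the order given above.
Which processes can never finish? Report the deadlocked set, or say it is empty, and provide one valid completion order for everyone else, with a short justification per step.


Deadlocked set: P1, P7 and P5.
Key observation: nobody on the ring P1 -> P5 -> P7 -> P1 can start until another member finishes, which never happens; no other process is dragged down with it.
One completion order for the rest: P3, P8, P6.
Walking it through:
  P3: no waits; runs immediately, freeing res-4 and res-7
  P8 waits on res-4 — all released -> runs and releases res-10
  P6: no waits; runs immediately, freeing res-13


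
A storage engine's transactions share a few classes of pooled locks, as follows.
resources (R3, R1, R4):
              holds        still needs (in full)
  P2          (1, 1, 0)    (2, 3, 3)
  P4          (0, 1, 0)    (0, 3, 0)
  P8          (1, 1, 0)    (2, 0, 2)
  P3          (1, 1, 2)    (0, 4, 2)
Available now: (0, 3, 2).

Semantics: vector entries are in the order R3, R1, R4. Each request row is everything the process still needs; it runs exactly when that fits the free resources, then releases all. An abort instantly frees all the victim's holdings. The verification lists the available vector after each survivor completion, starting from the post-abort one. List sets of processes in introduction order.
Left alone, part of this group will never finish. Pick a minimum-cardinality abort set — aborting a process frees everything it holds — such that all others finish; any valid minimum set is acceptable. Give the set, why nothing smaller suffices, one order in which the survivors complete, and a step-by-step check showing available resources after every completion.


The answer: abort P8.
Key observation: before aborting P8, P2 was permanently blocked — no order could ever run it; afterwards it completes at step 3.
Why nothing smaller works: aborting no one leaves the state deadlocked as given.
One survivor order: P4, P3, P2. Check, step by step (post-abort pool first):
  pool = (1, 4, 2)
  run P4 (needs (0, 3, 0), free (1, 4, 2)); after release of (0, 1, 0) the pool is (1, 5, 2)
  run P3 (needs (0, 4, 2), free (1, 5, 2)); after release of (1, 1, 2) the pool is (2, 6, 4)
  run P2 (needs (2, 3, 3), free (2, 6, 4)); after release of (1, 1, 0) the pool is (3, 7, 4)


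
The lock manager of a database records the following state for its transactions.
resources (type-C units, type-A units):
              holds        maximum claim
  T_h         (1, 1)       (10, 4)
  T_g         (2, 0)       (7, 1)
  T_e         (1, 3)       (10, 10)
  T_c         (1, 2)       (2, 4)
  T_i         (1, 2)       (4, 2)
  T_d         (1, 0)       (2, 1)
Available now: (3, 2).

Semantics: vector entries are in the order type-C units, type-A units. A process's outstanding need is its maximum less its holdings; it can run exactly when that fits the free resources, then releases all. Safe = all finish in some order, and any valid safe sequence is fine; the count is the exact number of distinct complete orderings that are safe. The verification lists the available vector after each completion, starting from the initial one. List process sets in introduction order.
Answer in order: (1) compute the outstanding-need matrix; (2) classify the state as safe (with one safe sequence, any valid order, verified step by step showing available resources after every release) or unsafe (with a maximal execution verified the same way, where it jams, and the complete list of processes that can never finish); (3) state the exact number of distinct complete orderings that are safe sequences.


(1) Remaining need (order type-C units, type-A units):
  T_h: (9, 3)
  T_g: (5, 1)
  T_e: (9, 7)
  T_c: (1, 2)
  T_i: (3, 0)
  T_d: (1, 1)
(2) UNSAFE — no complete ordering exists.
Key observation: type-C units is the bottleneck — with T_d, T_i, T_c, T_g done the pool holds (8, 6), short of every remaining need.
A maximal execution: T_d, T_i, T_c, T_g — then nothing else fits. Verifying each step:
  pool = (3, 2)
  T_d: need (1, 1) fits (3, 2); releases (1, 0), pool now (4, 2)
  T_i: need (3, 0) fits (4, 2); releases (1, 2), pool now (5, 4)
  T_c: need (1, 2) fits (5, 4); releases (1, 2), pool now (6, 6)
  T_g: need (5, 1) fits (6, 6); releases (2, 0), pool now (8, 6)
  T_h cannot run: need (9, 3) vs free (8, 6) (insufficient type-C units)
  T_e cannot run: need (9, 7) vs free (8, 6) (insufficient type-C units and type-A units)
Never able to finish: T_h and T_e.
(3) The exact count: 0 of the possible complete orderings are safe sequences.


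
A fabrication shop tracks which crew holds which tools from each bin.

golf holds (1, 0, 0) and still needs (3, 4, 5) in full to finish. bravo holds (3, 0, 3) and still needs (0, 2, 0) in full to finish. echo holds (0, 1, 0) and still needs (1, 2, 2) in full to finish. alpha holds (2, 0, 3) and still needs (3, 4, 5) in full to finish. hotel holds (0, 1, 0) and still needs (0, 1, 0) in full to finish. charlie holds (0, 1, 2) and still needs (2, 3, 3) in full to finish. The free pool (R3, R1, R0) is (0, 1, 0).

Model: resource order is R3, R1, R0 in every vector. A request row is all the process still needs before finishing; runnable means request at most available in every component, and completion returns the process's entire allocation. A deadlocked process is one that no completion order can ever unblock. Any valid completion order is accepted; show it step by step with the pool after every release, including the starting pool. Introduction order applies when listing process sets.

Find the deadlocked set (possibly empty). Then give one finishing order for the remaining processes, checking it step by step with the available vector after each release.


Nothing here is deadlocked.
Key observation: the pool covers hotel at once, and every later process fits after earlier releases.
A valid finishing order for the others: hotel, bravo, echo, charlie, golf, alpha. Verifying each step:
  pool = (0, 1, 0)
  hotel: need (0, 1, 0) fits (0, 1, 0); releases (0, 1, 0), pool now (0, 2, 0)
  bravo: need (0, 2, 0) fits (0, 2, 0); releases (3, 0, 3), pool now (3, 2, 3)
  echo: need (1, 2, 2) fits (3, 2, 3); releases (0, 1, 0), pool now (3, 3, 3)
  charlie: need (2, 3, 3) fits (3, 3, 3); releases (0, 1, 2), pool now (3, 4, 5)
  golf: need (3, 4, 5) fits (3, 4, 5); releases (1, 0, 0), pool now (4, 4, 5)
  alpha: need (3, 4, 5) fits (4, 4, 5); releases (2, 0, 3), pool now (6, 4, 8)


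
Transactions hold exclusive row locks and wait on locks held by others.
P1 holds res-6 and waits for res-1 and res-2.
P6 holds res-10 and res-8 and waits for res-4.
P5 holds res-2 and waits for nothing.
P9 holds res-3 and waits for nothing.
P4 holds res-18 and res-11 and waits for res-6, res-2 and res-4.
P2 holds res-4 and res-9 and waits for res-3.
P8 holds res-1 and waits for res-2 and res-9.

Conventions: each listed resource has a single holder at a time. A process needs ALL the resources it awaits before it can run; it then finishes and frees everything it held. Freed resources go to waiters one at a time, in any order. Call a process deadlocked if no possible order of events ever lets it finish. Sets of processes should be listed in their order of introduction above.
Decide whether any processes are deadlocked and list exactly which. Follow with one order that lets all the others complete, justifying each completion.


No process is deadlocked.
Key observation: every chain of waits terminates; starting from the processes that wait on nothing, all the rest unlock in turn.
One completion order for the rest: P5, P9, P2, P8, P6, P1, P4.
Step-by-step check:
  run P5 (it waits on nothing); releases res-2
  run P9 (it waits on nothing); releases res-3
  P2: everything it awaited (res-3) is free; runs, freeing res-4 and res-9
  P8: everything it awaited (res-2 and res-9) is free; runs, freeing res-1
  P6: everything it awaited (res-4) is free; runs, freeing res-10 and res-8
  P1: everything it awaited (res-1 and res-2) is free; runs, freeing res-6
  P4: everything it awaited (res-6, res-2 and res-4) is free; runs, freeing res-18 and res-11


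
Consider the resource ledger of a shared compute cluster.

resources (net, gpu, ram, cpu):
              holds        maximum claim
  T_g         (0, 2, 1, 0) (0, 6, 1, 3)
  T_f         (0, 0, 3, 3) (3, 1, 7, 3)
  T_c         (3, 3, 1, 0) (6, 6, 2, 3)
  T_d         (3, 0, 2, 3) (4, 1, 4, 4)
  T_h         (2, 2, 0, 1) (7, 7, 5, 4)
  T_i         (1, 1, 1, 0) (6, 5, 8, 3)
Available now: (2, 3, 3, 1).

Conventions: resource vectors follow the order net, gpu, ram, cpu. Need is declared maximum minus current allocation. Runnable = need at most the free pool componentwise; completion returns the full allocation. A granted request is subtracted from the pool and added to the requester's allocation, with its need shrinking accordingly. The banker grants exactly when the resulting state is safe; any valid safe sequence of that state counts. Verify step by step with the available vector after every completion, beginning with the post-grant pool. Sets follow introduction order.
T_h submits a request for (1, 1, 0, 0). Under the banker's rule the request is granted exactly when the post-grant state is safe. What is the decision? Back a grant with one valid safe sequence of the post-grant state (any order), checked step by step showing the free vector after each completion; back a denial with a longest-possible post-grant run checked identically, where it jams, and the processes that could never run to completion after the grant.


DENY: after the grant no complete ordering would exist.
Key observation: the wall is gpu: completing T_d, T_f brings the pool only to (4, 2, 8, 7), and all the rest need more.
On the post-grant state, T_d, T_f is a maximal run — nothing extends it. Check, step by step:
  pool = (1, 2, 3, 1)
  T_d: need (1, 1, 2, 1) fits (1, 2, 3, 1); releases (3, 0, 2, 3), pool now (4, 2, 5, 4)
  T_f: need (3, 1, 4, 0) fits (4, 2, 5, 4); releases (0, 0, 3, 3), pool now (4, 2, 8, 7)
  T_g still needs (0, 4, 0, 3) but only (4, 2, 8, 7) is free — short on gpu
  T_c still needs (3, 3, 1, 3) but only (4, 2, 8, 7) is free — short on gpu
  T_h still needs (4, 4, 5, 3) but only (4, 2, 8, 7) is free — short on gpu
  T_i still needs (5, 4, 7, 3) but only (4, 2, 8, 7) is free — short on net and gpu
Processes that could never finish after the grant: T_g, T_c, T_h and T_i.


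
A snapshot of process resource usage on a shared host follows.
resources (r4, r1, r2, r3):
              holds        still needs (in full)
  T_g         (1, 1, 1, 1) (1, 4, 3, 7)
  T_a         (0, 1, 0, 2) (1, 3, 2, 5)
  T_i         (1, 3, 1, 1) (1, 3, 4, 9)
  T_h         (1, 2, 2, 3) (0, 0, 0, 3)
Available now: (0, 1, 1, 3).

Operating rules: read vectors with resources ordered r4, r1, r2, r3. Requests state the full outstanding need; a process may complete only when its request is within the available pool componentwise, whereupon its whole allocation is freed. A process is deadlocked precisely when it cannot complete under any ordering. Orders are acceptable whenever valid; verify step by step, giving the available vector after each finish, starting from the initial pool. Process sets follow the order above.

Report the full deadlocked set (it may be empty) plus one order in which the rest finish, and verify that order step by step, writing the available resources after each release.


No process is deadlocked.
Key observation: beginning at T_h, releases accumulate fast enough that every process eventually fits.
One completion order for the rest: T_h, T_a, T_g, T_i. Verifying each step:
  pool = (0, 1, 1, 3)
  run T_h (needs (0, 0, 0, 3), free (0, 1, 1, 3)); after release of (1, 2, 2, 3) the pool is (1, 3, 3, 6)
  run T_a (needs (1, 3, 2, 5), free (1, 3, 3, 6)); after release of (0, 1, 0, 2) the pool is (1, 4, 3, 8)
  run T_g (needs (1, 4, 3, 7), free (1, 4, 3, 8)); after release of (1, 1, 1, 1) the pool is (2, 5, 4, 9)
  run T_i (needs (1, 3, 4, 9), free (2, 5, 4, 9)); after release of (1, 3, 1, 1) the pool is (3, 8, 5, 10)


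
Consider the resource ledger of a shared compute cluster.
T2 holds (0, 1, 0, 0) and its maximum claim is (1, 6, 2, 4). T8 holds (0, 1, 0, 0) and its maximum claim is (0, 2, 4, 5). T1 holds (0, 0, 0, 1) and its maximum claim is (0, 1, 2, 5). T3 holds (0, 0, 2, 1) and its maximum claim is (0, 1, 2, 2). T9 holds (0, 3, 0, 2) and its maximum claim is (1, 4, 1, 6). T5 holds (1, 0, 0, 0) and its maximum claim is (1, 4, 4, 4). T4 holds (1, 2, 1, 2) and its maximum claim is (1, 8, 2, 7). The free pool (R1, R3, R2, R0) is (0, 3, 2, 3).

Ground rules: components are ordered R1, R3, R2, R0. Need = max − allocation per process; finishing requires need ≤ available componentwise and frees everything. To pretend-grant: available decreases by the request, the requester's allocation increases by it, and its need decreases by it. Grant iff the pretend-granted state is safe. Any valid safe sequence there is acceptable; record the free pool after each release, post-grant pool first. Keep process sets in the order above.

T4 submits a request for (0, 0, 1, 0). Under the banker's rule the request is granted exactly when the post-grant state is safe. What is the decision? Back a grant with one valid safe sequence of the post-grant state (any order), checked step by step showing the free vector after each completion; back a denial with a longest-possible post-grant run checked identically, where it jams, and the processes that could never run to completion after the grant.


DENY — the pretend-granted state is unsafe.
Key observation: after T3, T1 the pool peaks at (0, 3, 3, 5), and each blocked process is short somewhere: T2 on R1, R3; T8 on R2; T9 on R1; T5 on R3, R2; T4 on R3.
On the post-grant state, T3, T1 is a maximal run — nothing extends it. Walking it through:
  pool = (0, 3, 1, 3)
  T3 needs (0, 1, 0, 1) <= (0, 3, 1, 3) -> finishes; pool += (0, 0, 2, 1) = (0, 3, 3, 4)
  T1 needs (0, 1, 2, 4) <= (0, 3, 3, 4) -> finishes; pool += (0, 0, 0, 1) = (0, 3, 3, 5)
  blocked: T2 wants (1, 5, 2, 4), pool (0, 3, 3, 5) — not enough R1 and R3
  blocked: T8 wants (0, 1, 4, 5), pool (0, 3, 3, 5) — not enough R2
  blocked: T9 wants (1, 1, 1, 4), pool (0, 3, 3, 5) — not enough R1
  blocked: T5 wants (0, 4, 4, 4), pool (0, 3, 3, 5) — not enough R3 and R2
  blocked: T4 wants (0, 6, 0, 5), pool (0, 3, 3, 5) — not enough R3
Had the request been granted, T2, T8, T9, T5 and T4 could never finish.


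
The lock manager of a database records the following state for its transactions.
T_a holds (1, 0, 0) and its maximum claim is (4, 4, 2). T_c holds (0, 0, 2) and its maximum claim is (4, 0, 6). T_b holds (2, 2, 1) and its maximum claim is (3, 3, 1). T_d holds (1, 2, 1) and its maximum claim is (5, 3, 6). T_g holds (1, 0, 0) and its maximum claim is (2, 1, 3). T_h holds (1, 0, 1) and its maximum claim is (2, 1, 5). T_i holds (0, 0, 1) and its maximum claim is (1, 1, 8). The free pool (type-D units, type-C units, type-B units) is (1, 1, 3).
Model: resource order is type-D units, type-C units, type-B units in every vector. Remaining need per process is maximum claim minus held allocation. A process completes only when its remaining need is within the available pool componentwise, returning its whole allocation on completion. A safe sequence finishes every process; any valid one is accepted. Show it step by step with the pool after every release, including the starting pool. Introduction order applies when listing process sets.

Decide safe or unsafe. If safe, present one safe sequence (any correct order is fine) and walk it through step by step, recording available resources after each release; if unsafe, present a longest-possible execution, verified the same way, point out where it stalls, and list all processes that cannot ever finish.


The state is SAFE; one workable sequence: T_b, T_h, T_c, T_d, T_a, T_i, T_g.
Key observation: the order's first zero-slack moment is T_b ((1, 1, 0) needed, (1, 1, 3) free — a requested resource with nothing to spare).
Step-by-step check:
  pool = (1, 1, 3)
  T_b: need (1, 1, 0) fits (1, 1, 3); releases (2, 2, 1), pool now (3, 3, 4)
  T_h: need (1, 1, 4) fits (3, 3, 4); releases (1, 0, 1), pool now (4, 3, 5)
  T_c: need (4, 0, 4) fits (4, 3, 5); releases (0, 0, 2), pool now (4, 3, 7)
  T_d: need (4, 1, 5) fits (4, 3, 7); releases (1, 2, 1), pool now (5, 5, 8)
  T_a: need (3, 4, 2) fits (5, 5, 8); releases (1, 0, 0), pool now (6, 5, 8)
  T_i: need (1, 1, 7) fits (6, 5, 8); releases (0, 0, 1), pool now (6, 5, 9)
  T_g: need (1, 1, 3) fits (6, 5, 9); releases (1, 0, 0), pool now (7, 5, 9)


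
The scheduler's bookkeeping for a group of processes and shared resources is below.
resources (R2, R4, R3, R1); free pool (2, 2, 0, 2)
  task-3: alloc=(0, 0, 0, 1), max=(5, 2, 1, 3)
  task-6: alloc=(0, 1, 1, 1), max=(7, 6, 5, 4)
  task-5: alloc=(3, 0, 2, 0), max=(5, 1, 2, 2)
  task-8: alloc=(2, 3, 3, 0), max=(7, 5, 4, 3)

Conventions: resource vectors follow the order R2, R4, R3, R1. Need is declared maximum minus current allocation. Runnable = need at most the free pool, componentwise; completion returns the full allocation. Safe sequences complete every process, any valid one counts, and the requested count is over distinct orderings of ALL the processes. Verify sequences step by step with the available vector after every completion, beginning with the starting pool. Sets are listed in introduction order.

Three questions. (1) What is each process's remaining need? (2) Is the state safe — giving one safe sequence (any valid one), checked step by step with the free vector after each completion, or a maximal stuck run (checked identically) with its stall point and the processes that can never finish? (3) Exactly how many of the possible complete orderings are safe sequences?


(1) Need matrix, components ordered R2, R4, R3, R1:
  task-3: (5, 2, 1, 2)
  task-6: (7, 5, 4, 3)
  task-5: (2, 1, 0, 2)
  task-8: (5, 2, 1, 3)
(2) The state is SAFE; one workable sequence: task-5, task-3, task-8, task-6.
Key observation: task-5 is the earliest step where a requested resource binds exactly: need (2, 1, 0, 2), pool (2, 2, 0, 2) at its turn.
Walking it through:
  pool = (2, 2, 0, 2)
  run task-5 (needs (2, 1, 0, 2), free (2, 2, 0, 2)); after release of (3, 0, 2, 0) the pool is (5, 2, 2, 2)
  run task-3 (needs (5, 2, 1, 2), free (5, 2, 2, 2)); after release of (0, 0, 0, 1) the pool is (5, 2, 2, 3)
  run task-8 (needs (5, 2, 1, 3), free (5, 2, 2, 3)); after release of (2, 3, 3, 0) the pool is (7, 5, 5, 3)
  run task-6 (needs (7, 5, 4, 3), free (7, 5, 5, 3)); after release of (0, 1, 1, 1) the pool is (7, 6, 6, 4)
(3) The exact count: 1 of the possible complete orderings is a safe sequence.


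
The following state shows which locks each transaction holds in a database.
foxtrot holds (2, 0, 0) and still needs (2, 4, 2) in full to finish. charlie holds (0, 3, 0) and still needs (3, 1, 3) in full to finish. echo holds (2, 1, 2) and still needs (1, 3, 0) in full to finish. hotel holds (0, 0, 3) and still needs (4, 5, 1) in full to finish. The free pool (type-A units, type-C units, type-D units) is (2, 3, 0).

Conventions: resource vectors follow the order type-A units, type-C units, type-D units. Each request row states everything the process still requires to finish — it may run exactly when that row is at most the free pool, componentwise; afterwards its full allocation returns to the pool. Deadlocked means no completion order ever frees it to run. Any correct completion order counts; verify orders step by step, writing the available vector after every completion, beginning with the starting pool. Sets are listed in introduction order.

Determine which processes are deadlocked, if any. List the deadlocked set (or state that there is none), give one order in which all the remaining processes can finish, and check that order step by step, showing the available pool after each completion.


The deadlocked set is charlie and hotel.
Key observation: after echo, foxtrot the pool peaks at (6, 4, 2), and each blocked process is short somewhere: charlie on type-D units; hotel on type-C units.
The rest can finish in the order echo, foxtrot. Check, step by step:
  pool = (2, 3, 0)
  run echo (needs (1, 3, 0), free (2, 3, 0)); after release of (2, 1, 2) the pool is (4, 4, 2)
  run foxtrot (needs (2, 4, 2), free (4, 4, 2)); after release of (2, 0, 0) the pool is (6, 4, 2)
The blocked processes can never fit:
  charlie cannot run: need (3, 1, 3) vs free (6, 4, 2) (insufficient type-D units)
  hotel cannot run: need (4, 5, 1) vs free (6, 4, 2) (insufficient type-C units)


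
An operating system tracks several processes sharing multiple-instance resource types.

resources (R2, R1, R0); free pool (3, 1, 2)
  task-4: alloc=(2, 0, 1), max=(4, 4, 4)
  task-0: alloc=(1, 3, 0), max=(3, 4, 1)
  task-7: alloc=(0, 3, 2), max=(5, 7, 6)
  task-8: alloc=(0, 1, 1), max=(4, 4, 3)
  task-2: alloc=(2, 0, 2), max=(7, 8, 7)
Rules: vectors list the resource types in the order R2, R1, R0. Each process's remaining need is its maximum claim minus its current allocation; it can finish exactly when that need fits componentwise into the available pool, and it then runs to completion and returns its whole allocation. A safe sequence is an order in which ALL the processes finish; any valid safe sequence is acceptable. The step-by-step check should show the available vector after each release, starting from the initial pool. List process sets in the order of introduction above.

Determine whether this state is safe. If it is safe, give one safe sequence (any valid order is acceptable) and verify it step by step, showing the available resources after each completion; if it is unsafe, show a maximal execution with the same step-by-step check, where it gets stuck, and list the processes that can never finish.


SAFE — a valid safe sequence is task-0, task-8, task-4, task-7, task-2.
Key observation: the order's first zero-slack moment is task-0 ((2, 1, 1) needed, (3, 1, 2) free — a requested resource with nothing to spare).
Verifying each step:
  pool = (3, 1, 2)
  task-0 needs (2, 1, 1) <= (3, 1, 2) -> finishes; pool += (1, 3, 0) = (4, 4, 2)
  task-8 needs (4, 3, 2) <= (4, 4, 2) -> finishes; pool += (0, 1, 1) = (4, 5, 3)
  task-4 needs (2, 4, 3) <= (4, 5, 3) -> finishes; pool += (2, 0, 1) = (6, 5, 4)
  task-7 needs (5, 4, 4) <= (6, 5, 4) -> finishes; pool += (0, 3, 2) = (6, 8, 6)
  task-2 needs (5, 8, 5) <= (6, 8, 6) -> finishes; pool += (2, 0, 2) = (8, 8, 8)


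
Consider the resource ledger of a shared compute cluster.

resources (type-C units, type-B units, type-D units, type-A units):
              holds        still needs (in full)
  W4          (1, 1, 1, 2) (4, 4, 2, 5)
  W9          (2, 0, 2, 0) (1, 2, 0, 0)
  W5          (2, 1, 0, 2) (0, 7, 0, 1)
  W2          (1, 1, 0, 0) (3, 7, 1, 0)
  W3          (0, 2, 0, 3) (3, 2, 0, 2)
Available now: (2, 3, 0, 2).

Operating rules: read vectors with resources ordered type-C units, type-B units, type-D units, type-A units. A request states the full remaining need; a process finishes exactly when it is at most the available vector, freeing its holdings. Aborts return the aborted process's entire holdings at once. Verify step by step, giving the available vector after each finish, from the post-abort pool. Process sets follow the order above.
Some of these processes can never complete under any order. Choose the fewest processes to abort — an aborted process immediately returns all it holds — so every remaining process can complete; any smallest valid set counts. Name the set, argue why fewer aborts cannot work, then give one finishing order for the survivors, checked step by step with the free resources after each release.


Abort W2.
Key observation: before aborting W2, W5 was permanently blocked — no order could ever run it; afterwards it completes at step 4.
Minimality: the empty abort set fails — the state is deadlocked as it stands.
One survivor order: W9, W3, W4, W5. Step-by-step check (post-abort pool first):
  pool = (3, 4, 0, 2)
  run W9 (needs (1, 2, 0, 0), free (3, 4, 0, 2)); after release of (2, 0, 2, 0) the pool is (5, 4, 2, 2)
  run W3 (needs (3, 2, 0, 2), free (5, 4, 2, 2)); after release of (0, 2, 0, 3) the pool is (5, 6, 2, 5)
  run W4 (needs (4, 4, 2, 5), free (5, 6, 2, 5)); after release of (1, 1, 1, 2) the pool is (6, 7, 3, 7)
  run W5 (needs (0, 7, 0, 1), free (6, 7, 3, 7)); after release of (2, 1, 0, 2) the pool is (8, 8, 3, 9)


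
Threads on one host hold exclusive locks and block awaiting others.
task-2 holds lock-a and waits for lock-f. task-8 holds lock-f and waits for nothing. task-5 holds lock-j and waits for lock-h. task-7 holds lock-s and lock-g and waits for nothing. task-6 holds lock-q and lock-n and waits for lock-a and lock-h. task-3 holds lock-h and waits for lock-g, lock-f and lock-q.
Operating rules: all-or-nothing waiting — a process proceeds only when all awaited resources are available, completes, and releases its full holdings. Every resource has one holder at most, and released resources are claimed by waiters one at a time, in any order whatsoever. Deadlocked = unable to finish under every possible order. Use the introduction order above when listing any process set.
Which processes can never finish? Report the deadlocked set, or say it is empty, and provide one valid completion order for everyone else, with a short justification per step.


The deadlocked set is task-5, task-6 and task-3.
Key observation: the cycle task-3 -> task-6 -> task-3 can never break — each member waits on the next; task-5 waits into the deadlock from upstream.
A valid finishing order for the others: task-8, task-7, task-2.
Check, step by step:
  task-8 waits on nothing -> runs at once and releases lock-f
  task-7 waits on nothing -> runs at once and releases lock-s and lock-g
  task-2 waits on lock-f — all released -> runs and releases lock-a


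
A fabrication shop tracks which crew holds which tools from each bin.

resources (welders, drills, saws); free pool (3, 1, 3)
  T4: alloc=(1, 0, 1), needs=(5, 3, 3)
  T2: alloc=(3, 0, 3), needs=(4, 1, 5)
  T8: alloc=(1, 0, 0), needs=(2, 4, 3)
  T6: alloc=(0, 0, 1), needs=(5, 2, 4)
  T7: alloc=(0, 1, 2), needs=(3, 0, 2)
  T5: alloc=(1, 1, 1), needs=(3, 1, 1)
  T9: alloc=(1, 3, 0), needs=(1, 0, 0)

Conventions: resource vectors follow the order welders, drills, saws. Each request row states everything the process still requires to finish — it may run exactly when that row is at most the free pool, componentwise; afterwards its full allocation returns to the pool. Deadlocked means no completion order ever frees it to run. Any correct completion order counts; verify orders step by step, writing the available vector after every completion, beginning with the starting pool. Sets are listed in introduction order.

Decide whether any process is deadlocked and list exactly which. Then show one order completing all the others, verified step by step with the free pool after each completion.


No process is deadlocked.
Key observation: T5 can run right away; the returned allocation unlocks the remaining processes in turn.
A valid finishing order for the others: T5, T7, T9, T8, T4, T6, T2. Walking it through:
  pool = (3, 1, 3)
  run T5 (needs (3, 1, 1), free (3, 1, 3)); after release of (1, 1, 1) the pool is (4, 2, 4)
  run T7 (needs (3, 0, 2), free (4, 2, 4)); after release of (0, 1, 2) the pool is (4, 3, 6)
  run T9 (needs (1, 0, 0), free (4, 3, 6)); after release of (1, 3, 0) the pool is (5, 6, 6)
  run T8 (needs (2, 4, 3), free (5, 6, 6)); after release of (1, 0, 0) the pool is (6, 6, 6)
  run T4 (needs (5, 3, 3), free (6, 6, 6)); after release of (1, 0, 1) the pool is (7, 6, 7)
  run T6 (needs (5, 2, 4), free (7, 6, 7)); after release of (0, 0, 1) the pool is (7, 6, 8)
  run T2 (needs (4, 1, 5), free (7, 6, 8)); after release of (3, 0, 3) the pool is (10, 6, 11)


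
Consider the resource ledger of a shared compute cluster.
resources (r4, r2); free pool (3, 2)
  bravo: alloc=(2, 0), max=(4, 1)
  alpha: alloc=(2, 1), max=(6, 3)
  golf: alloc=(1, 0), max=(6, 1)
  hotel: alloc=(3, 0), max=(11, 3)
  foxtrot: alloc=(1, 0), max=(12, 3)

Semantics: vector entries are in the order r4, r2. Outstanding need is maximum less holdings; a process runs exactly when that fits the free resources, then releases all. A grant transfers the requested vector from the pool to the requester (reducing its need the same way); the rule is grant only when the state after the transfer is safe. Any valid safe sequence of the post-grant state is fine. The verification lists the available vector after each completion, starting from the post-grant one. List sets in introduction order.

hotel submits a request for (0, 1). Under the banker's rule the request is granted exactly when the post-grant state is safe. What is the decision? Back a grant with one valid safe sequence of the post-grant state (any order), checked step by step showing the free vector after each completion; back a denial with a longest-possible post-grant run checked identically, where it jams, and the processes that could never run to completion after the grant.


DENY — the pretend-granted state is unsafe.
Key observation: even finishing bravo, golf leaves just (6, 1) free — too little r2 for any of the remaining processes.
After a pretend grant, a maximal execution: bravo, golf — then nothing else fits. Check, step by step:
  pool = (3, 1)
  run bravo (needs (2, 1), free (3, 1)); after release of (2, 0) the pool is (5, 1)
  run golf (needs (5, 1), free (5, 1)); after release of (1, 0) the pool is (6, 1)
  blocked: alpha wants (4, 2), pool (6, 1) — not enough r2
  blocked: hotel wants (8, 2), pool (6, 1) — not enough r4 and r2
  blocked: foxtrot wants (11, 3), pool (6, 1) — not enough r4 and r2
Post-grant, the permanently blocked set is alpha, hotel and foxtrot.
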